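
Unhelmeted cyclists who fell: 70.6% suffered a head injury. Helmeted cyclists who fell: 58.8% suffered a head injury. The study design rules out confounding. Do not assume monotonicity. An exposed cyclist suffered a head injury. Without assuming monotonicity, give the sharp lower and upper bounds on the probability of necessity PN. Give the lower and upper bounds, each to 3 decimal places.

0.167 ≤ PN ≤ 0.584

p₁ = 0.706, p₀ = 0.588.
Under exogeneity alone the bounds on PN are max{0,(p₁−p₀)/p₁} ≤ PN ≤ min{1,(1−p₀)/p₁}.
  lower = (p₁ − p₀)/p₁ = 0.118 / 0.706 ≈ 0.1671
  upper = min{1, (1 − p₀)/p₁} = 0.412 / 0.706 ≈ 0.5836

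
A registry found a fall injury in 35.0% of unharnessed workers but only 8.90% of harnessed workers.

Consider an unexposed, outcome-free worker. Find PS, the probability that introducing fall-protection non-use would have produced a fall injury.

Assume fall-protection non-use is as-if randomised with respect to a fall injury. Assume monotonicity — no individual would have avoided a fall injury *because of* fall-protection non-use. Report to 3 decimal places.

PS ≈ 0.286

p₁ = 0.35, p₀ = 0.089.
Under exogeneity and monotonicity, PS = (p₁ − p₀) / (1 − p₀).
PS = (0.35 − 0.089) / (1 − 0.089) = 0.261 / 0.911 ≈ 0.2865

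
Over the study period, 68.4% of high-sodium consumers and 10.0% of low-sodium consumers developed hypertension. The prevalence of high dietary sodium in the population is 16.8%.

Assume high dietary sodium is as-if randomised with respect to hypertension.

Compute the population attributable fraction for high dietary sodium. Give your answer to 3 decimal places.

p₁ = 0.684, p₀ = 0.1.
Overall risk P(Y=1) = π·p₁ + (1−π)·p₀ = 0.168×0.684 + 0.832×0.1 = 0.19811.
Under exogeneity, PAF = [P(Y=1) − p₀] / P(Y=1).
PAF = (0.19811 − 0.1) / 0.19811 ≈ 0.4952

PAF ≈ 0.495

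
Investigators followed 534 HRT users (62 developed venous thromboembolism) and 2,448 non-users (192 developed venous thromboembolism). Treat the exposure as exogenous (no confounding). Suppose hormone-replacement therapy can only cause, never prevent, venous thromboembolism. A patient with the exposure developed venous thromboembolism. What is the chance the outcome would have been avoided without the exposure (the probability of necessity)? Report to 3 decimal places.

p₁ = P(outcome | exposed) = 62/534 = 0.1161
p₀ = P(outcome | unexposed) = 192/2448 = 0.078431
Under exogeneity and monotonicity, PN = (p₁ − p₀) / p₁.
PN = (0.1161 − 0.078431) / 0.1161 = 0.037673 / 0.1161 ≈ 0.3245

PN ≈ 0.324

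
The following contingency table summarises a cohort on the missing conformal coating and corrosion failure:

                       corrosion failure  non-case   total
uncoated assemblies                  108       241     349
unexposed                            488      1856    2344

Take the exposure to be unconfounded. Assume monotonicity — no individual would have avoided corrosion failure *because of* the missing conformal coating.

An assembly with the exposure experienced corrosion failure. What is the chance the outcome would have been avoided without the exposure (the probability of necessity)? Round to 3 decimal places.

p₁ = P(outcome | exposed) = 108/349 = 0.30946
p₀ = P(outcome | unexposed) = 488/2344 = 0.20819
Under exogeneity and monotonicity, PN = (p₁ − p₀)/p₁.
PN = (0.30946 − 0.20819) / 0.30946 ≈ 0.3272

PN ≈ 0.327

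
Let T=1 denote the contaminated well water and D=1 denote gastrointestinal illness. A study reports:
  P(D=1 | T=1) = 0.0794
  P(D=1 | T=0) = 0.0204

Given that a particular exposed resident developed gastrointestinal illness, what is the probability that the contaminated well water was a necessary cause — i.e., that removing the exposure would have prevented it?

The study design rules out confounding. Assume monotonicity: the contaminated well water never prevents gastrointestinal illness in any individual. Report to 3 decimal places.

PN ≈ 0.743

Let p₁ = 0.0794, p₀ = 0.0204.
Under exogeneity and monotonicity, PN = (p₁ − p₀) / p₁.
PN = (0.0794 − 0.0204) / 0.0794 = 0.059 / 0.0794 ≈ 0.7431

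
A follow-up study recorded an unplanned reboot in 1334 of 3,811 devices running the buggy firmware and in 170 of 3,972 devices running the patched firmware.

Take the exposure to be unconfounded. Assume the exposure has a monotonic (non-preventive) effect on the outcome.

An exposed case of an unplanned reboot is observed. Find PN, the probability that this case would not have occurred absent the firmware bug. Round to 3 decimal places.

PN ≈ 0.878

p₁ = P(outcome | exposed) = 1334/3811 = 0.35004
p₀ = P(outcome | unexposed) = 170/3972 = 0.0428
Under exogeneity and monotonicity, PN = (p₁ − p₀) / p₁.
PN = (0.35004 − 0.0428) / 0.35004 = 0.30724 / 0.35004 ≈ 0.8777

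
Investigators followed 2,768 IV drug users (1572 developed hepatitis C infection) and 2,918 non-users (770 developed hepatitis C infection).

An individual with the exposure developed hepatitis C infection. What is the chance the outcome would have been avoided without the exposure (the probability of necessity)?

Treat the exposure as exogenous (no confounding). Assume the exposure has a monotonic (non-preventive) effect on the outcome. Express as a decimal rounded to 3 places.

PN ≈ 0.535

p₁ = P(outcome | exposed) = 1572/2768 = 0.56792
p₀ = P(outcome | unexposed) = 770/2918 = 0.26388
Under exogeneity and monotonicity, PN = (p₁ − p₀) / p₁.
PN = (0.56792 − 0.26388) / 0.56792 = 0.30404 / 0.56792 ≈ 0.5354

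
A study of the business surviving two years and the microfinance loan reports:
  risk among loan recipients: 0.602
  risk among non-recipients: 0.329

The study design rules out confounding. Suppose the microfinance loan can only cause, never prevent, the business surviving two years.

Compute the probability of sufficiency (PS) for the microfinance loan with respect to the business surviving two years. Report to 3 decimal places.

PS ≈ 0.407

Let p₁ = 0.602, p₀ = 0.329.
Under exogeneity and monotonicity, PS = (p₁ − p₀) / (1 − p₀).
PS = (0.602 − 0.329) / (1 − 0.329) = 0.273 / 0.671 ≈ 0.4069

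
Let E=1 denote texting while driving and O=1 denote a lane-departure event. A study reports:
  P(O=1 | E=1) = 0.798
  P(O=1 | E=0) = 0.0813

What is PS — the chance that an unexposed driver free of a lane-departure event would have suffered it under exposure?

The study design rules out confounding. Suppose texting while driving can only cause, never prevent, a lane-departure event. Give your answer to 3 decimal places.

Let p₁ = 0.798, p₀ = 0.0813.
Under exogeneity and monotonicity, PS = (p₁ − p₀) / (1 − p₀).
PS = (0.798 − 0.0813) / (1 − 0.0813) = 0.7167 / 0.9187 ≈ 0.7801

PS ≈ 0.780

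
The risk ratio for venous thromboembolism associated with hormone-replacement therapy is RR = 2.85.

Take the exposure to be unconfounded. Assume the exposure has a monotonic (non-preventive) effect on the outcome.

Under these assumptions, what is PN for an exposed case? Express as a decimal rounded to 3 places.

Under exogeneity and monotonicity, PN = (RR − 1) / RR = 1 − 1/RR.
PN = (2.85 − 1) / 2.85 = 1.85 / 2.85 ≈ 0.6491

PN ≈ 0.649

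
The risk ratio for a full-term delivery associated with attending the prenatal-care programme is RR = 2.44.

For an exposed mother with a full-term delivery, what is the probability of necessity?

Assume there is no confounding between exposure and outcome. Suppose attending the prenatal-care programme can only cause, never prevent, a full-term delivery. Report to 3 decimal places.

Under exogeneity and monotonicity, PN = (RR − 1) / RR = 1 − 1/RR.
PN = (2.44 − 1) / 2.44 = 1.44 / 2.44 ≈ 0.5902

PN ≈ 0.590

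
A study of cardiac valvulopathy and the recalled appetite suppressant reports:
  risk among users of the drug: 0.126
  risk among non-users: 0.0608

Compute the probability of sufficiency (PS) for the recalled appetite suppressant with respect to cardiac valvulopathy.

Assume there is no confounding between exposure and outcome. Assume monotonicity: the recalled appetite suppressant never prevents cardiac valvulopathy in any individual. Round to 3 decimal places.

Let p₁ = 0.126, p₀ = 0.0608.
Under exogeneity and monotonicity, PS = (p₁ − p₀) / (1 − p₀).
PS = (0.126 − 0.0608) / (1 − 0.0608) = 0.0652 / 0.9392 ≈ 0.0694

PS ≈ 0.069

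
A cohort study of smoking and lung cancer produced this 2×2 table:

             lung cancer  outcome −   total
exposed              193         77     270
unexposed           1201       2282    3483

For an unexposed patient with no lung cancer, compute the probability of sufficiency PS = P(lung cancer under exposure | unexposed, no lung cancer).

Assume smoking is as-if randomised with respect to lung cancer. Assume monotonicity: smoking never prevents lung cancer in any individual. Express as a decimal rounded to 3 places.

p₁ = P(outcome | exposed) = 193/270 = 0.71481
p₀ = P(outcome | unexposed) = 1201/3483 = 0.34482
Under exogeneity and monotonicity, PS = (p₁ − p₀)/(1 − p₀).
PS = (0.71481 − 0.34482) / 0.65518 ≈ 0.5647

PS ≈ 0.565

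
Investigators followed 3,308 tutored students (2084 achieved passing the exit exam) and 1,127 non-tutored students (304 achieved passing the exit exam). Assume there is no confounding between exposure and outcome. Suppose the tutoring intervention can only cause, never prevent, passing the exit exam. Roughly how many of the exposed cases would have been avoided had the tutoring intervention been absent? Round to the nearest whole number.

p₁ = P(outcome | exposed) = 2084/3308 = 0.62999
p₀ = P(outcome | unexposed) = 304/1127 = 0.26974
PN = (p₁ − p₀)/p₁ = (0.62999 − 0.26974) / 0.62999 ≈ 0.57183.
Attributable cases ≈ PN × (exposed cases) = 0.57183 × 2084 ≈ 1191.69.

about 1192 cases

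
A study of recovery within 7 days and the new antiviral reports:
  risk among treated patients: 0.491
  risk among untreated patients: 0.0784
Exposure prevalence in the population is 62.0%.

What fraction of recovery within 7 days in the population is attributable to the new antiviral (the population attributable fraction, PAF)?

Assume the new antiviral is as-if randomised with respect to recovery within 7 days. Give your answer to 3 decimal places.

PAF ≈ 0.765

Let p₁ = 0.491, p₀ = 0.0784.
Overall risk P(Y=1) = π·p₁ + (1−π)·p₀ = 0.62×0.491 + 0.38×0.0784 = 0.33421.
Under exogeneity, PAF = [P(Y=1) − p₀] / P(Y=1).
PAF = (0.33421 − 0.0784) / 0.33421 ≈ 0.7654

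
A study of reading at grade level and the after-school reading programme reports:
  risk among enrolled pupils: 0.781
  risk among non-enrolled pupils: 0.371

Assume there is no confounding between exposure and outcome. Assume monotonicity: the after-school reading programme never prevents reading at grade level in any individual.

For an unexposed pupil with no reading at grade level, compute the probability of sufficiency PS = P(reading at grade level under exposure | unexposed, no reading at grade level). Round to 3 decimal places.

PS ≈ 0.652

Let p₁ = 0.781, p₀ = 0.371.
Under exogeneity and monotonicity, PS = (p₁ − p₀) / (1 − p₀).
PS = (0.781 − 0.371) / (1 − 0.371) = 0.41 / 0.629 ≈ 0.6518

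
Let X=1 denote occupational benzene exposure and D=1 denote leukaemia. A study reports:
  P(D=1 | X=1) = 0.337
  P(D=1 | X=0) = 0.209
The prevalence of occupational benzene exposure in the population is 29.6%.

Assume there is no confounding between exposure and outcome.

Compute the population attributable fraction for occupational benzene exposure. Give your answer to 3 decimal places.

Let p₁ = 0.337, p₀ = 0.209.
Overall risk P(Y=1) = π·p₁ + (1−π)·p₀ = 0.296×0.337 + 0.704×0.209 = 0.24689.
Under exogeneity, PAF = [P(Y=1) − p₀] / P(Y=1).
PAF = (0.24689 − 0.209) / 0.24689 ≈ 0.1535

PAF ≈ 0.153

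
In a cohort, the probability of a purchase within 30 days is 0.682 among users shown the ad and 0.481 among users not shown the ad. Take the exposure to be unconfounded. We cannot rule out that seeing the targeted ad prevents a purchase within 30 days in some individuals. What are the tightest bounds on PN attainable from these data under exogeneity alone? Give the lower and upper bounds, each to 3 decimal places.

Let p₁ = 0.682, p₀ = 0.481.
Under exogeneity alone the bounds on PN are max{0,(p₁−p₀)/p₁} ≤ PN ≤ min{1,(1−p₀)/p₁}.
  lower = (p₁ − p₀)/p₁ = 0.201 / 0.682 ≈ 0.2947
  upper = min{1, (1 − p₀)/p₁} = 0.519 / 0.682 ≈ 0.7610

0.295 ≤ PN ≤ 0.761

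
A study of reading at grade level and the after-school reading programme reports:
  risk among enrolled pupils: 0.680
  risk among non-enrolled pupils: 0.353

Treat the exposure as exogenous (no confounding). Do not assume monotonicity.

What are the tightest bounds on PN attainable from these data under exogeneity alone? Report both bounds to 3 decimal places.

Let p₁ = 0.68, p₀ = 0.353.
Under exogeneity alone the bounds on PN are max{0,(p₁−p₀)/p₁} ≤ PN ≤ min{1,(1−p₀)/p₁}.
  lower = (p₁ − p₀)/p₁ = 0.327 / 0.68 ≈ 0.4809
  upper = min{1, (1 − p₀)/p₁} = 0.647 / 0.68 ≈ 0.9515

0.481 ≤ PN ≤ 0.951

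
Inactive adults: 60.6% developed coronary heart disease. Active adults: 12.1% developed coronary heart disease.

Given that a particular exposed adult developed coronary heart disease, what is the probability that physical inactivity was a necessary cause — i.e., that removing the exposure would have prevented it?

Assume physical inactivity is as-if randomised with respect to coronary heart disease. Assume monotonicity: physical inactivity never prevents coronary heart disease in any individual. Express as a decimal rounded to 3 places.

PN ≈ 0.800

p₁ = 0.606, p₀ = 0.121.
Under exogeneity and monotonicity, PN = (p₁ − p₀) / p₁.
PN = (0.606 − 0.121) / 0.606 = 0.485 / 0.606 ≈ 0.8003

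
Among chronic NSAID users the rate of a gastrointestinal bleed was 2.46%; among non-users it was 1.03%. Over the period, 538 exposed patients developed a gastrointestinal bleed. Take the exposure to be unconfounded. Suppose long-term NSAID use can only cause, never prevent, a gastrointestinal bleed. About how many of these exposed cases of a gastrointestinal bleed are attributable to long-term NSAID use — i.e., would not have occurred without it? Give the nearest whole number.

about 313 cases

p₁ = 0.0246, p₀ = 0.0103.
PN = (p₁ − p₀)/p₁ = (0.0246 − 0.0103) / 0.0246 ≈ 0.58130.
Attributable cases ≈ PN × (exposed cases) = 0.58130 × 538 ≈ 312.74.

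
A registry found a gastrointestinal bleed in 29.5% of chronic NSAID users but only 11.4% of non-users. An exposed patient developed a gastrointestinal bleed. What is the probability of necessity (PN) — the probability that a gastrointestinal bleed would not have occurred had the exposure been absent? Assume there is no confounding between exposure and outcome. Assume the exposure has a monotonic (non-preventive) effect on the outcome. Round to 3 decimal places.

PN ≈ 0.614

p₁ = 0.295, p₀ = 0.114.
Under exogeneity and monotonicity, PN = (p₁ − p₀) / p₁.
PN = (0.295 − 0.114) / 0.295 = 0.181 / 0.295 ≈ 0.6136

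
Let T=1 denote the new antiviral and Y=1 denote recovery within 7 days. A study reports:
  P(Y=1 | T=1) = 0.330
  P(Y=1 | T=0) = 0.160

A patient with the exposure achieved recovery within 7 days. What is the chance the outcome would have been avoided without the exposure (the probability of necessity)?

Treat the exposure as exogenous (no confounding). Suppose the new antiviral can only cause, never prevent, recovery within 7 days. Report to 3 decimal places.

Let p₁ = 0.33, p₀ = 0.16.
Under exogeneity and monotonicity, PN = (p₁ − p₀) / p₁.
PN = (0.33 − 0.16) / 0.33 = 0.17 / 0.33 ≈ 0.5152

PN ≈ 0.515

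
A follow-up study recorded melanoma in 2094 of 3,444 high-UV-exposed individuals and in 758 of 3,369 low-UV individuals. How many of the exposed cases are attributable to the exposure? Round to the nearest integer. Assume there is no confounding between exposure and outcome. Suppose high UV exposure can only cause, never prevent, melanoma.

p₁ = P(outcome | exposed) = 2094/3444 = 0.60801
p₀ = P(outcome | unexposed) = 758/3369 = 0.22499
PN = (p₁ − p₀)/p₁ = (0.60801 − 0.22499) / 0.60801 ≈ 0.62995.
Attributable cases ≈ PN × (exposed cases) = 0.62995 × 2094 ≈ 1319.13.

about 1319 cases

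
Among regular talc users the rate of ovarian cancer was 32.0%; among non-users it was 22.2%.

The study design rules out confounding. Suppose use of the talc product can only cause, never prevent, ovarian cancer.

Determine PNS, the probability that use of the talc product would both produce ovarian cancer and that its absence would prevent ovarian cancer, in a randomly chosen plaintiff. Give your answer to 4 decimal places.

PNS ≈ 0.0980

p₁ = 0.32, p₀ = 0.222.
Under exogeneity and monotonicity, PNS = p₁ − p₀.
PNS = 0.32 − 0.222 = 0.098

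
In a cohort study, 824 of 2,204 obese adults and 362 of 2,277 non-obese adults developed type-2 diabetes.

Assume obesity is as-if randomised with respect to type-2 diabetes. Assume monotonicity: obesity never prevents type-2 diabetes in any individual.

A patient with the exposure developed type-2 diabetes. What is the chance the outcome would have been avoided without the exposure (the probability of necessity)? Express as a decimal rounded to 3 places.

p₁ = P(outcome | exposed) = 824/2204 = 0.37387
p₀ = P(outcome | unexposed) = 362/2277 = 0.15898
Under exogeneity and monotonicity, PN = (p₁ − p₀) / p₁.
PN = (0.37387 − 0.15898) / 0.37387 = 0.21488 / 0.37387 ≈ 0.5748

PN ≈ 0.575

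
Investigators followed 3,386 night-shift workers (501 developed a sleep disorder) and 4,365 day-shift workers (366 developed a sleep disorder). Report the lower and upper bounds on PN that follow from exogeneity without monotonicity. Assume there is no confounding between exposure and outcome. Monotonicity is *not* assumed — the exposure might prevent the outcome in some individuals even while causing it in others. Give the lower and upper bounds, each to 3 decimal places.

0.433 ≤ PN ≤ 1.000

p₁ = P(outcome | exposed) = 501/3386 = 0.14796
p₀ = P(outcome | unexposed) = 366/4365 = 0.083849
Under exogeneity alone the bounds on PN are max{0,(p₁−p₀)/p₁} ≤ PN ≤ min{1,(1−p₀)/p₁}.
  lower = (p₁ − p₀)/p₁ = 0.064113 / 0.14796 ≈ 0.4333
  upper = min{1, (1 − p₀)/p₁} = 0.91615 / 0.14796 ≈ 6.1918 → capped at 1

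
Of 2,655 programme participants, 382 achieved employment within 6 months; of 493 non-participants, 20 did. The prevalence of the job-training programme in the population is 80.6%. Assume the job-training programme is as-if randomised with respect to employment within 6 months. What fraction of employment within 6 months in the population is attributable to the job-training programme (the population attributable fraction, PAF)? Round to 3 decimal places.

p₁ = P(outcome | exposed) = 382/2655 = 0.14388
p₀ = P(outcome | unexposed) = 20/493 = 0.040568
Overall risk P(Y=1) = π·p₁ + (1−π)·p₀ = 0.806×0.14388 + 0.194×0.040568 = 0.12384.
Under exogeneity, PAF = [P(Y=1) − p₀] / P(Y=1).
PAF = (0.12384 − 0.040568) / 0.12384 ≈ 0.6724

PAF ≈ 0.672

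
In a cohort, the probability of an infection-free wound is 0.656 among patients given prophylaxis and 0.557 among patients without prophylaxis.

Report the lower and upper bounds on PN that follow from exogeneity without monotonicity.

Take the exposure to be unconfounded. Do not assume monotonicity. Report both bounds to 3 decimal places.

Let p₁ = 0.656, p₀ = 0.557.
Under exogeneity alone the bounds on PN are max{0,(p₁−p₀)/p₁} ≤ PN ≤ min{1,(1−p₀)/p₁}.
  lower = (p₁ − p₀)/p₁ = 0.099 / 0.656 ≈ 0.1509
  upper = min{1, (1 − p₀)/p₁} = 0.443 / 0.656 ≈ 0.6753

0.151 ≤ PN ≤ 0.675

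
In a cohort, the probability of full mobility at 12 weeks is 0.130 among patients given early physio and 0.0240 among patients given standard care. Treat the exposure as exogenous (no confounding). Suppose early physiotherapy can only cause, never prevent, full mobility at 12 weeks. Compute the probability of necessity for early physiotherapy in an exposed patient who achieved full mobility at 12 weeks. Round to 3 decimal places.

PN ≈ 0.815

Let p₁ = 0.13, p₀ = 0.024.
Under exogeneity and monotonicity, PN = (p₁ − p₀) / p₁.
PN = (0.13 − 0.024) / 0.13 = 0.106 / 0.13 ≈ 0.8154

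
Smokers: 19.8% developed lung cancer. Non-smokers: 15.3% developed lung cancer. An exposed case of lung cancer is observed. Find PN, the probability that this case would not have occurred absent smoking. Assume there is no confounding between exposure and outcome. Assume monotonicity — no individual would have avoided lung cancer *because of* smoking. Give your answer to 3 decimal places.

p₁ = 0.198, p₀ = 0.153.
Under exogeneity and monotonicity, PN = (p₁ − p₀) / p₁.
PN = (0.198 − 0.153) / 0.198 = 0.045 / 0.198 ≈ 0.2273

PN ≈ 0.227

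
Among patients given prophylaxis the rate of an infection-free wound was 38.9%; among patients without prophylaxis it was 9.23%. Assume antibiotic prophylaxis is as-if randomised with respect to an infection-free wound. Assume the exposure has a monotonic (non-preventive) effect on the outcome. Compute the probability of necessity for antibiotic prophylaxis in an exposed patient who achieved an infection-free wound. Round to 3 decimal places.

PN ≈ 0.763

p₁ = 0.389, p₀ = 0.0923.
Under exogeneity and monotonicity, PN = (p₁ − p₀) / p₁.
PN = (0.389 − 0.0923) / 0.389 = 0.2967 / 0.389 ≈ 0.7627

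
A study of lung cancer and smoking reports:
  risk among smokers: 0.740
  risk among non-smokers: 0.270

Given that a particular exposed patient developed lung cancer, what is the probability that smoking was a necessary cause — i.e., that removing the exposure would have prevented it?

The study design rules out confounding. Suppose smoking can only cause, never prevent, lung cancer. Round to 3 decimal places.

PN ≈ 0.635

Let p₁ = 0.74, p₀ = 0.27.
Under exogeneity and monotonicity, PN = (p₁ − p₀) / p₁.
PN = (0.74 − 0.27) / 0.74 = 0.47 / 0.74 ≈ 0.6351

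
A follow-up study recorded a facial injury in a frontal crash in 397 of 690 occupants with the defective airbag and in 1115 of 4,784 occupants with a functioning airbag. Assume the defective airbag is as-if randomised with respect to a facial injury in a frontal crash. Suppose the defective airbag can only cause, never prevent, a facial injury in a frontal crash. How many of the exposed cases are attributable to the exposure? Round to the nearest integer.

about 236 cases

p₁ = P(outcome | exposed) = 397/690 = 0.57536
p₀ = P(outcome | unexposed) = 1115/4784 = 0.23307
PN = (p₁ − p₀)/p₁ = (0.57536 − 0.23307) / 0.57536 ≈ 0.59492.
Attributable cases ≈ PN × (exposed cases) = 0.59492 × 397 ≈ 236.18.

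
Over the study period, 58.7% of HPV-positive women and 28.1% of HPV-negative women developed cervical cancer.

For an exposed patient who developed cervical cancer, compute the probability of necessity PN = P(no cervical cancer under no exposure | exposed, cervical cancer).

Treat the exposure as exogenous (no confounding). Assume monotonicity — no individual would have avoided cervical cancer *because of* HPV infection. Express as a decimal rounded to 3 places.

p₁ = 0.587, p₀ = 0.281.
Under exogeneity and monotonicity, PN = (p₁ − p₀) / p₁.
PN = (0.587 − 0.281) / 0.587 = 0.306 / 0.587 ≈ 0.5213

PN ≈ 0.521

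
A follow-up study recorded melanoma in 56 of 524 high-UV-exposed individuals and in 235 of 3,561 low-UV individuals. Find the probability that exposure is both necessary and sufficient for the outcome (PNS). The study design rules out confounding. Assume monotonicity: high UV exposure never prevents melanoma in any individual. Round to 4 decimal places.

p₁ = P(outcome | exposed) = 56/524 = 0.10687
p₀ = P(outcome | unexposed) = 235/3561 = 0.065993
Under exogeneity and monotonicity, PNS = p₁ − p₀.
PNS = 0.10687 − 0.065993 = 0.040878

PNS ≈ 0.0409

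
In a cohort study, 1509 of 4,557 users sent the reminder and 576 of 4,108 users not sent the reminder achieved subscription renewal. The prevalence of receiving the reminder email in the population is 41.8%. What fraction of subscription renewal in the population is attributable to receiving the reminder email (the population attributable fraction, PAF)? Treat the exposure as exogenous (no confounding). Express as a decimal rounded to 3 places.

p₁ = P(outcome | exposed) = 1509/4557 = 0.33114
p₀ = P(outcome | unexposed) = 576/4108 = 0.14021
Overall risk P(Y=1) = π·p₁ + (1−π)·p₀ = 0.418×0.33114 + 0.582×0.14021 = 0.22002.
Under exogeneity, PAF = [P(Y=1) − p₀] / P(Y=1).
PAF = (0.22002 − 0.14021) / 0.22002 ≈ 0.3627

PAF ≈ 0.363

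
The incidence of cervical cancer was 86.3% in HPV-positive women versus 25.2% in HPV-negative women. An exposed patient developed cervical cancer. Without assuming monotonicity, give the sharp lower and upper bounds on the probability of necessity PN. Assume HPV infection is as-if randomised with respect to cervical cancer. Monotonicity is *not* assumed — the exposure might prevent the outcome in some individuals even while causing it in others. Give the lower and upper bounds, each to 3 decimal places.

0.708 ≤ PN ≤ 0.867

p₁ = 0.863, p₀ = 0.252.
Under exogeneity alone the bounds on PN are max{0,(p₁−p₀)/p₁} ≤ PN ≤ min{1,(1−p₀)/p₁}.
  lower = (p₁ − p₀)/p₁ = 0.611 / 0.863 ≈ 0.7080
  upper = min{1, (1 − p₀)/p₁} = 0.748 / 0.863 ≈ 0.8667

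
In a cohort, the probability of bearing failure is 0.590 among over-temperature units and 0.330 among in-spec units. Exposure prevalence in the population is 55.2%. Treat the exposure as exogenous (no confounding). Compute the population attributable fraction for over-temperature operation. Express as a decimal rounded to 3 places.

PAF ≈ 0.303

Let p₁ = 0.59, p₀ = 0.33.
Overall risk P(Y=1) = π·p₁ + (1−π)·p₀ = 0.552×0.59 + 0.448×0.33 = 0.47352.
Under exogeneity, PAF = [P(Y=1) − p₀] / P(Y=1).
PAF = (0.47352 − 0.33) / 0.47352 ≈ 0.3031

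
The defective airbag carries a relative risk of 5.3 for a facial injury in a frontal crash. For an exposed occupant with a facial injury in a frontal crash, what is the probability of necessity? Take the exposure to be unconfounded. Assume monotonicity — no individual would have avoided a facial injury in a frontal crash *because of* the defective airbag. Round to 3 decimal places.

PN ≈ 0.811

Under exogeneity and monotonicity, PN = (RR − 1) / RR = 1 − 1/RR.
PN = (5.3 − 1) / 5.3 = 4.3 / 5.3 ≈ 0.8113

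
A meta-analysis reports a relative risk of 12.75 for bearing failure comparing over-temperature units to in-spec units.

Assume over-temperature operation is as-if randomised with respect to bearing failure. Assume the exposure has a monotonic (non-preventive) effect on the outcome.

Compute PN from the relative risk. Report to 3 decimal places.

Under exogeneity and monotonicity, PN = (RR − 1) / RR = 1 − 1/RR.
PN = (12.75 − 1) / 12.75 = 11.75 / 12.75 ≈ 0.9216

PN ≈ 0.922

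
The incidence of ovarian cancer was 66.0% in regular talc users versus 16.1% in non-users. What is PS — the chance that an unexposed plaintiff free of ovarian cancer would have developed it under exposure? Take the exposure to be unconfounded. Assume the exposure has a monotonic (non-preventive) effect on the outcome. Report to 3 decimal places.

PS ≈ 0.595

p₁ = 0.66, p₀ = 0.161.
Under exogeneity and monotonicity, PS = (p₁ − p₀) / (1 − p₀).
PS = (0.66 − 0.161) / (1 − 0.161) = 0.499 / 0.839 ≈ 0.5948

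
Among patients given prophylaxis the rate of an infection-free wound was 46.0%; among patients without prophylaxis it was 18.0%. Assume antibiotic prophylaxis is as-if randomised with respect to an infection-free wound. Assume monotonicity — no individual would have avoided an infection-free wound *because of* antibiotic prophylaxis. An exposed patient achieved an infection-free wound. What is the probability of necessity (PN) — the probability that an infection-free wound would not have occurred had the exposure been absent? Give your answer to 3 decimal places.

PN ≈ 0.609

p₁ = 0.46, p₀ = 0.18.
Under exogeneity and monotonicity, PN = (p₁ − p₀) / p₁.
PN = (0.46 − 0.18) / 0.46 = 0.28 / 0.46 ≈ 0.6087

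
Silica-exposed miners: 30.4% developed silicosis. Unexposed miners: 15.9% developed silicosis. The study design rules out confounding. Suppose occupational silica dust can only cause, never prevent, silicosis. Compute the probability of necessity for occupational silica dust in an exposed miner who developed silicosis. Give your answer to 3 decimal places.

PN ≈ 0.477

p₁ = 0.304, p₀ = 0.159.
Under exogeneity and monotonicity, PN = (p₁ − p₀) / p₁.
PN = (0.304 − 0.159) / 0.304 = 0.145 / 0.304 ≈ 0.4770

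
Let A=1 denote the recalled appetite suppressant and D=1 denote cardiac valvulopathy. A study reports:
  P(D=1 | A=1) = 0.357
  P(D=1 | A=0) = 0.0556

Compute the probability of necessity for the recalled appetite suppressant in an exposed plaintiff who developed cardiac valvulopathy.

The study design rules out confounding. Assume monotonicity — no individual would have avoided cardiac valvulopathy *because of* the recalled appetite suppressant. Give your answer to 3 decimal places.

PN ≈ 0.844

Let p₁ = 0.357, p₀ = 0.0556.
Under exogeneity and monotonicity, PN = (p₁ − p₀) / p₁.
PN = (0.357 − 0.0556) / 0.357 = 0.3014 / 0.357 ≈ 0.8443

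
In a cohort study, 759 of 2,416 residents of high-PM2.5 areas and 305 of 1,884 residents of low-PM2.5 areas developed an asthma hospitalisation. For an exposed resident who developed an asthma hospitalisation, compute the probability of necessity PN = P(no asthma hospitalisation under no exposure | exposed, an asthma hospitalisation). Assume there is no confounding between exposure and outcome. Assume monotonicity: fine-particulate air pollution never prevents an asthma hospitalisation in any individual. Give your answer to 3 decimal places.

p₁ = P(outcome | exposed) = 759/2416 = 0.31416
p₀ = P(outcome | unexposed) = 305/1884 = 0.16189
Under exogeneity and monotonicity, PN = (p₁ − p₀) / p₁.
PN = (0.31416 − 0.16189) / 0.31416 = 0.15227 / 0.31416 ≈ 0.4847

PN ≈ 0.485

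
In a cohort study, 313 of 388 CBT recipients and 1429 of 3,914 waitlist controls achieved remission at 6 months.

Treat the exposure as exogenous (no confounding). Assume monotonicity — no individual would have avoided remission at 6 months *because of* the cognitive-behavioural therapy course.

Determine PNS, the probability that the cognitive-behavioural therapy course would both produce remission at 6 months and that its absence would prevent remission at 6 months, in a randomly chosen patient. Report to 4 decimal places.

p₁ = P(outcome | exposed) = 313/388 = 0.8067
p₀ = P(outcome | unexposed) = 1429/3914 = 0.3651
Under exogeneity and monotonicity, PNS = p₁ − p₀.
PNS = 0.8067 − 0.3651 = 0.4416

PNS ≈ 0.4416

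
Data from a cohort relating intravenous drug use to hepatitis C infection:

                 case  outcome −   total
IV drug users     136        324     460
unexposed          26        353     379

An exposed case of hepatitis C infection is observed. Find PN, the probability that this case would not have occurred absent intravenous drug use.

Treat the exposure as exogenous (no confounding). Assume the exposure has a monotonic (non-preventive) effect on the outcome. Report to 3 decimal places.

PN ≈ 0.768

p₁ = P(outcome | exposed) = 136/460 = 0.29565
p₀ = P(outcome | unexposed) = 26/379 = 0.068602
Under exogeneity and monotonicity, PN = (p₁ − p₀)/p₁.
PN = (0.29565 − 0.068602) / 0.29565 ≈ 0.7680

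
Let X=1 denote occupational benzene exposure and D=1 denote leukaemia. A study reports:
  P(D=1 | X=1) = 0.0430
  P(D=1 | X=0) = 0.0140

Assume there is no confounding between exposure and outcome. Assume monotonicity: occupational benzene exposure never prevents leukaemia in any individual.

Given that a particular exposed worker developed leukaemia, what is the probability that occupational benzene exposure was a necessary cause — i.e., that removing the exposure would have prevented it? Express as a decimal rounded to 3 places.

PN ≈ 0.674

Let p₁ = 0.043, p₀ = 0.014.
Under exogeneity and monotonicity, PN = (p₁ − p₀) / p₁.
PN = (0.043 − 0.014) / 0.043 = 0.029 / 0.043 ≈ 0.6744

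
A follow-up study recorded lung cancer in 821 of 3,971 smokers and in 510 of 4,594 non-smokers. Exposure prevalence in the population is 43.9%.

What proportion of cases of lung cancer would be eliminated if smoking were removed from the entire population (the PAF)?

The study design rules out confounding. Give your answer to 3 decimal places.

p₁ = P(outcome | exposed) = 821/3971 = 0.20675
p₀ = P(outcome | unexposed) = 510/4594 = 0.11101
Overall risk P(Y=1) = π·p₁ + (1−π)·p₀ = 0.439×0.20675 + 0.561×0.11101 = 0.15304.
Under exogeneity, PAF = [P(Y=1) − p₀] / P(Y=1).
PAF = (0.15304 − 0.11101) / 0.15304 ≈ 0.2746

PAF ≈ 0.275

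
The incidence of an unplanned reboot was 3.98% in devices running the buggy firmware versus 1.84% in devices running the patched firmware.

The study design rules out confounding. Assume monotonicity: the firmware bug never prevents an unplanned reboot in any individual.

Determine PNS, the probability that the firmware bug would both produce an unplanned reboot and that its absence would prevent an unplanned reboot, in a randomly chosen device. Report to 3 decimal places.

p₁ = 0.0398, p₀ = 0.0184.
Under exogeneity and monotonicity, PNS = p₁ − p₀.
PNS = 0.0398 − 0.0184 = 0.0214

PNS ≈ 0.021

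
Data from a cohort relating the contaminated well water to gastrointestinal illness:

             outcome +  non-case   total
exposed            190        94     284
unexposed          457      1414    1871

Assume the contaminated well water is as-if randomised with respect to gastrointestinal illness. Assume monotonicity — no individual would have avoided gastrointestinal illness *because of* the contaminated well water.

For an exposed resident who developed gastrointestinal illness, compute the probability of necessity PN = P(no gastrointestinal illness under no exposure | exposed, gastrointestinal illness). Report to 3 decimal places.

p₁ = P(outcome | exposed) = 190/284 = 0.66901
p₀ = P(outcome | unexposed) = 457/1871 = 0.24425
Under exogeneity and monotonicity, PN = (p₁ − p₀)/p₁.
PN = (0.66901 − 0.24425) / 0.66901 ≈ 0.6349

PN ≈ 0.635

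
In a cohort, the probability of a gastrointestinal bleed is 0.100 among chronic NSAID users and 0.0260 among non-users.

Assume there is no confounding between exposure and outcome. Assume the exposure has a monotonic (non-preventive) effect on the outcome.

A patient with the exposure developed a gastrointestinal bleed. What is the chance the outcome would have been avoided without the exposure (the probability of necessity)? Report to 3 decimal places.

PN ≈ 0.740

Let p₁ = 0.1, p₀ = 0.026.
Under exogeneity and monotonicity, PN = (p₁ − p₀) / p₁.
PN = (0.1 − 0.026) / 0.1 = 0.074 / 0.1 ≈ 0.7400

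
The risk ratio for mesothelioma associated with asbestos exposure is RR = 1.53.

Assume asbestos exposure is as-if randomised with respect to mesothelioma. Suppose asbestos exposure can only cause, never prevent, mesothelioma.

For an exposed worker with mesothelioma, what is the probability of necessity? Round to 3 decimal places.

Under exogeneity and monotonicity, PN = (RR − 1) / RR = 1 − 1/RR.
PN = (1.53 − 1) / 1.53 = 0.53 / 1.53 ≈ 0.3464

PN ≈ 0.346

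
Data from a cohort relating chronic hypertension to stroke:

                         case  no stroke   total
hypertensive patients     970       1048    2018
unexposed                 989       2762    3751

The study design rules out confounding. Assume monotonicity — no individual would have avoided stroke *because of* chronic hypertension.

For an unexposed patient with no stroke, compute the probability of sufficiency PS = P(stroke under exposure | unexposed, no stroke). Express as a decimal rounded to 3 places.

PS ≈ 0.295

p₁ = P(outcome | exposed) = 970/2018 = 0.48067
p₀ = P(outcome | unexposed) = 989/3751 = 0.26366
Under exogeneity and monotonicity, PS = (p₁ − p₀)/(1 − p₀).
PS = (0.48067 − 0.26366) / 0.73634 ≈ 0.2947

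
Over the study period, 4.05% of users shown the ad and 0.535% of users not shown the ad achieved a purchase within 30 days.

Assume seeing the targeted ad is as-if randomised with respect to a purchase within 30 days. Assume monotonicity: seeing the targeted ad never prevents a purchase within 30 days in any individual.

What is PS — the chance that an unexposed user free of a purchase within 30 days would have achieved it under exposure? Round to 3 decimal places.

p₁ = 0.0405, p₀ = 0.00535.
Under exogeneity and monotonicity, PS = (p₁ − p₀) / (1 − p₀).
PS = (0.0405 − 0.00535) / (1 − 0.00535) = 0.03515 / 0.99465 ≈ 0.0353

PS ≈ 0.035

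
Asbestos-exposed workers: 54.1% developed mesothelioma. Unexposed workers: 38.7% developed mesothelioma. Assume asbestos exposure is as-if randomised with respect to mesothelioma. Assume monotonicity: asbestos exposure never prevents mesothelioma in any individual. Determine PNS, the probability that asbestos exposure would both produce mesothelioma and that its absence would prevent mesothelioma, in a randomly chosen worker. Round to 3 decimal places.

PNS ≈ 0.154

p₁ = 0.541, p₀ = 0.387.
Under exogeneity and monotonicity, PNS = p₁ − p₀.
PNS = 0.541 − 0.387 = 0.154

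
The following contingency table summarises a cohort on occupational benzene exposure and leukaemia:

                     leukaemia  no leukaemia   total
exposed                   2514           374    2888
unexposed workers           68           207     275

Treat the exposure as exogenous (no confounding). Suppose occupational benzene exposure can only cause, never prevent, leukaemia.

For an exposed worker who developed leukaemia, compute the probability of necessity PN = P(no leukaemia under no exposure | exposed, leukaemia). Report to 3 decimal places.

p₁ = P(outcome | exposed) = 2514/2888 = 0.8705
p₀ = P(outcome | unexposed) = 68/275 = 0.24727
Under exogeneity and monotonicity, PN = (p₁ − p₀) / p₁.
PN = (0.8705 − 0.24727) / 0.8705 = 0.62323 / 0.8705 ≈ 0.7159

PN ≈ 0.716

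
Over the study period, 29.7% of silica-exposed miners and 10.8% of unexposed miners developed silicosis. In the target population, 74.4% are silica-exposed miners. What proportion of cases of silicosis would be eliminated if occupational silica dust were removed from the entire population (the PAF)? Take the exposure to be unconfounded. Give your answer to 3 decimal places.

PAF ≈ 0.566

p₁ = 0.297, p₀ = 0.108.
Overall risk P(Y=1) = π·p₁ + (1−π)·p₀ = 0.744×0.297 + 0.256×0.108 = 0.24862.
Under exogeneity, PAF = [P(Y=1) − p₀] / P(Y=1).
PAF = (0.24862 − 0.108) / 0.24862 ≈ 0.5656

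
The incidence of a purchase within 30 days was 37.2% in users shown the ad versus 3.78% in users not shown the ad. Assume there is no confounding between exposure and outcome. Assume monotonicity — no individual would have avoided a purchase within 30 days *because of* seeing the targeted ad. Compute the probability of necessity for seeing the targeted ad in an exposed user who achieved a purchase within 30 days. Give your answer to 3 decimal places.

p₁ = 0.372, p₀ = 0.0378.
Under exogeneity and monotonicity, PN = (p₁ − p₀) / p₁.
PN = (0.372 − 0.0378) / 0.372 = 0.3342 / 0.372 ≈ 0.8984

PN ≈ 0.898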